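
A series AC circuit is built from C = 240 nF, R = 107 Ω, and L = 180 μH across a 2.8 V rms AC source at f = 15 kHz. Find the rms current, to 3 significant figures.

25.4 mA

ω = 2πf = 94250 rad/s
X_L = ωL = 17.0 Ω
X_C = 1/(ωC) = 44.2 Ω
Net reactance X = X_L − X_C = -27.2 Ω
Z = 107 − j27.2 Ω
|Z| = √(107² + 27.2²) = 110 Ω
I = V/|Z| = 2.8/110 = 25.4 mA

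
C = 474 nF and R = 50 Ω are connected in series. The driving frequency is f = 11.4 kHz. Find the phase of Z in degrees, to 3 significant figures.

ω = 2πf = 71630 rad/s
X_C = 1/(ωC) = 29.5 Ω
Z = 50.0 − j29.5 Ω
|Z| = √(50.0² + 29.5²) = 58.0 Ω
∠Z = arctan(-29.5/50.0) = -30.5°

-30.5°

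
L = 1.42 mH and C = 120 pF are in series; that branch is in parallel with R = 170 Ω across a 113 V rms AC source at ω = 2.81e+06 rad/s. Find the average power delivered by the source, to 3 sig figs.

X_L = ωL = 3990 Ω
X_C = 1/(ωC) = 2970 Ω
Branch 1: Z₁ = R = 170 Ω
Branch 2 (series LC): Z₂ = j(X_L − X_C) = j1020 Ω
Parallel: Z = Z₁Z₂/(Z₁+Z₂), |Z| = 168 Ω, ∠Z = 9.42°
I = V/|Z| = 674 mA
P = VI cos φ = 113 × 0.674 × cos(9.42°) = 75.1 W

75.1 W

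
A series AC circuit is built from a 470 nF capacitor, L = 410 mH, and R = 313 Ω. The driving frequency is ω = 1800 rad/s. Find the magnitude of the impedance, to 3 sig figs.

X_L = ωL = 738 Ω
X_C = 1/(ωC) = 1180 Ω
Net reactance X = X_L − X_C = -444 Ω
Z = 313 − j444 Ω
|Z| = √(313² + 444²) = 543 Ω

543 Ω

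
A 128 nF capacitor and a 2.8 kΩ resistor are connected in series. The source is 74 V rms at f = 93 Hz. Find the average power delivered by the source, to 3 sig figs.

ω = 2πf = 584.3 rad/s
X_C = 1/(ωC) = 13400 Ω
Z = 2800 − j13400 Ω
|Z| = √(2800² + 13400²) = 13700 Ω
∠Z = arctan(-13400/2800) = -78.2°
I = V/|Z| = 5.42 mA
P = VI cos φ = 74 × 0.00542 × cos(-78.2°) = 82.2 mW

82.2 mW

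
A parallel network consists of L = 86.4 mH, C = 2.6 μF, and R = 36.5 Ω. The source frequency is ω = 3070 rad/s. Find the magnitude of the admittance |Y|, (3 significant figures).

X_L = ωL = 265 Ω
X_C = 1/(ωC) = 125 Ω
Parallel: admittances add. Y = 1/R + 1/(jωL) + jωC
Y = (0.0274 + j0.00421) S
|Y| = 0.0277 S → |Z| = 1/|Y| = 36.1 Ω, ∠Z = −∠Y = -8.74°

27.7 mS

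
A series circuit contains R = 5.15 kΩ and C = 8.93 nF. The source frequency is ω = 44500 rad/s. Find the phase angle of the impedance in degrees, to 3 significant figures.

-26.0°

X_C = 1/(ωC) = 2520 Ω
Z = 5150 − j2520 Ω
|Z| = √(5150² + 2520²) = 5730 Ω
∠Z = arctan(-2520/5150) = -26.0°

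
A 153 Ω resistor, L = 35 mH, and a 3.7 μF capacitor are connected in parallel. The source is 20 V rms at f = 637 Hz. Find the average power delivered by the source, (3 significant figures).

2.61 W

ω = 2πf = 4002 rad/s
X_L = ωL = 140 Ω
X_C = 1/(ωC) = 67.5 Ω
Parallel: admittances add. Y = 1/R + 1/(jωL) + jωC
Y = (0.00654 + j0.00767) S
|Y| = 0.0101 S → |Z| = 1/|Y| = 99.2 Ω, ∠Z = −∠Y = -49.6°
I = V/|Z| = 202 mA
P = VI cos φ = 20 × 0.202 × cos(-49.6°) = 2.61 W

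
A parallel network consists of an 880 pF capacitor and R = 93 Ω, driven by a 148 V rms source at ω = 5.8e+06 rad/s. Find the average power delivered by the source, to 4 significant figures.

X_C = 1/(ωC) = 195.9 Ω
Parallel: admittances add. Y = 1/R + jωC
Y = (0.01075 + j0.005104) S
|Y| = 0.01190 S → |Z| = 1/|Y| = 84.02 Ω, ∠Z = −∠Y = -25.39°
I = V/|Z| = 1.762 A
P = VI cos φ = 148 × 1.762 × cos(-25.39°) = 235.5 W

235.5 W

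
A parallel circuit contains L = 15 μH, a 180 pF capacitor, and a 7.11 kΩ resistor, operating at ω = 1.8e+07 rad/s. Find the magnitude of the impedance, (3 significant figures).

2060 Ω

X_L = ωL = 270 Ω
X_C = 1/(ωC) = 309 Ω
Parallel: admittances add. Y = 1/R + 1/(jωL) + jωC
Y = (0.000141 − j0.000464) S
|Y| = 0.000485 S → |Z| = 1/|Y| = 2060 Ω, ∠Z = −∠Y = 73.1°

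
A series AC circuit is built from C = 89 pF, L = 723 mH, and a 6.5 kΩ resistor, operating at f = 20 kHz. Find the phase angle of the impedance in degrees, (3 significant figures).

ω = 2πf = 125700 rad/s
X_L = ωL = 90900 Ω
X_C = 1/(ωC) = 89400 Ω
Net reactance X = X_L − X_C = 1440 Ω
Z = 6500 + j1440 Ω
|Z| = √(6500² + 1440²) = 6660 Ω
∠Z = arctan(1440/6500) = 12.5°

12.5°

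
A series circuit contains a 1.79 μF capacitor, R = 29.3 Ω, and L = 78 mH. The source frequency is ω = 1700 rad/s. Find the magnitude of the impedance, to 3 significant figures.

X_L = ωL = 133 Ω
X_C = 1/(ωC) = 329 Ω
Net reactance X = X_L − X_C = -196 Ω
Z = 29.3 − j196 Ω
|Z| = √(29.3² + 196²) = 198 Ω

198 Ω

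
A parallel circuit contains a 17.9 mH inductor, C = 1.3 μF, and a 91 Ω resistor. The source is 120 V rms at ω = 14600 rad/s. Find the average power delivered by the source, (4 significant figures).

158.2 W

X_L = ωL = 261.3 Ω
X_C = 1/(ωC) = 52.69 Ω
Parallel: admittances add. Y = 1/R + 1/(jωL) + jωC
Y = (0.01099 + j0.01515) S
|Y| = 0.01872 S → |Z| = 1/|Y| = 53.42 Ω, ∠Z = −∠Y = -54.05°
I = V/|Z| = 2.246 A
P = VI cos φ = 120 × 2.246 × cos(-54.05°) = 158.2 W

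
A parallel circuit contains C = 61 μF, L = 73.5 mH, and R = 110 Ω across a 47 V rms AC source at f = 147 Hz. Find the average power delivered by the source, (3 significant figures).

20.1 W

ω = 2πf = 923.6 rad/s
X_L = ωL = 67.9 Ω
X_C = 1/(ωC) = 17.7 Ω
Parallel: admittances add. Y = 1/R + 1/(jωL) + jωC
Y = (0.00909 + j0.0416) S
|Y| = 0.0426 S → |Z| = 1/|Y| = 23.5 Ω, ∠Z = −∠Y = -77.7°
I = V/|Z| = 2.00 A
P = VI cos φ = 47 × 2.00 × cos(-77.7°) = 20.1 W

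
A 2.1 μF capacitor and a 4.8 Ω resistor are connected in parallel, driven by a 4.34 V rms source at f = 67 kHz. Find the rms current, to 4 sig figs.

ω = 2πf = 421000 rad/s
X_C = 1/(ωC) = 1.131 Ω
Parallel: admittances add. Y = 1/R + jωC
Y = (0.2083 + j0.8840) S
|Y| = 0.9083 S → |Z| = 1/|Y| = 1.101 Ω, ∠Z = −∠Y = -76.74°
I = V/|Z| = 4.34/1.101 = 3.942 A

3.942 A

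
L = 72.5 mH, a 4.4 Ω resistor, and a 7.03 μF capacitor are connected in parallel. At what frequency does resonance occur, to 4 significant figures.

ω₀ = 1/√(LC) = 1/√(0.0725 × 7.03e-06) = 1401 rad/s
f₀ = ω₀/(2π) = 222.9 Hz

222.9 Hz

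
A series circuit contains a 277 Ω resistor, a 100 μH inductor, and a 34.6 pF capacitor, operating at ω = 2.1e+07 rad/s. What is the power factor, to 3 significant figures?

0.357

X_L = ωL = 2100 Ω
X_C = 1/(ωC) = 1380 Ω
Net reactance X = X_L − X_C = 724 Ω
Z = 277 + j724 Ω
|Z| = √(277² + 724²) = 775 Ω
∠Z = arctan(724/277) = 69.1°
cos φ = cos(69.1°) = 0.357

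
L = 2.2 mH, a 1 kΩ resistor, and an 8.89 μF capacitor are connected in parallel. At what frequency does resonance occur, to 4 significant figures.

ω₀ = 1/√(LC) = 1/√(0.0022 × 8.89e-06) = 7151 rad/s
f₀ = ω₀/(2π) = 1.138 kHz

1.138 kHz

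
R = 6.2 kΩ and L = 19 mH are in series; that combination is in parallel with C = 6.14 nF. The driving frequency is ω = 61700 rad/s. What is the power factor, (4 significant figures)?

0.4071

X_L = ωL = 1172 Ω
X_C = 1/(ωC) = 2640 Ω
Branch 1 (R+jX_L): Z₁ = 6200 + j1172 Ω, |Z₁| = 6310 Ω
Branch 2 (−jX_C): Z₂ = −j2640 Ω
Parallel: Z = Z₁Z₂/(Z₁+Z₂), |Z| = 2614 Ω, ∠Z = -65.98°
cos φ = cos(-65.98°) = 0.4071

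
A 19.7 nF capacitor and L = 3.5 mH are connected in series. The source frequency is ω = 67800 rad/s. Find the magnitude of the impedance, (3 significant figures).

X_L = ωL = 237 Ω
X_C = 1/(ωC) = 749 Ω
Net reactance X = X_L − X_C = -511 Ω
Z = − j511 Ω
|Z| = √(0² + 511²) = 511 Ω

511 Ω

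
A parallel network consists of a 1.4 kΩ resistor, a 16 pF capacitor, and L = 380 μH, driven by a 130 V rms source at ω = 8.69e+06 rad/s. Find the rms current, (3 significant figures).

95.3 mA

X_L = ωL = 3300 Ω
X_C = 1/(ωC) = 7190 Ω
Parallel: admittances add. Y = 1/R + 1/(jωL) + jωC
Y = (0.000714 − j0.000164) S
|Y| = 0.000733 S → |Z| = 1/|Y| = 1360 Ω, ∠Z = −∠Y = 12.9°
I = V/|Z| = 130/1360 = 95.3 mA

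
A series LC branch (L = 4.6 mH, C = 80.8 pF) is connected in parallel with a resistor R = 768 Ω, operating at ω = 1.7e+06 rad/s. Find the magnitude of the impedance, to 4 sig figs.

441.7 Ω

X_L = ωL = 7820 Ω
X_C = 1/(ωC) = 7280 Ω
Branch 1: Z₁ = R = 768.0 Ω
Branch 2 (series LC): Z₂ = j(X_L − X_C) = j539.9 Ω
Parallel: Z = Z₁Z₂/(Z₁+Z₂), |Z| = 441.7 Ω, ∠Z = 54.89°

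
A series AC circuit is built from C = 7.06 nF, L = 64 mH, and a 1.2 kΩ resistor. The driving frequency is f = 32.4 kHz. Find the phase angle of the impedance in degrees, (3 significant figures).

ω = 2πf = 203600 rad/s
X_L = ωL = 13000 Ω
X_C = 1/(ωC) = 696 Ω
Net reactance X = X_L − X_C = 12300 Ω
Z = 1200 + j12300 Ω
|Z| = √(1200² + 12300²) = 12400 Ω
∠Z = arctan(12300/1200) = 84.4°

84.4°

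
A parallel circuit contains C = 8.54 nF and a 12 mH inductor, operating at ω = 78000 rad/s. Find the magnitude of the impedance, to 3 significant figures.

X_L = ωL = 936 Ω
X_C = 1/(ωC) = 1500 Ω
Parallel: admittances add. Y = 1/(jωL) + jωC
Y = (0 − j0.000402) S
|Y| = 0.000402 S → |Z| = 1/|Y| = 2490 Ω, ∠Z = −∠Y = 90.0°

2490 Ω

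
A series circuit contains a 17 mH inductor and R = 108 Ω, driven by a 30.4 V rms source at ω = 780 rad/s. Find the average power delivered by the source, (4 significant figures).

X_L = ωL = 13.26 Ω
Z = 108.0 + j13.26 Ω
|Z| = √(108.0² + 13.26²) = 108.8 Ω
∠Z = arctan(13.26/108.0) = 7.000°
I = V/|Z| = 279.4 mA
P = VI cos φ = 30.4 × 0.2794 × cos(7.000°) = 8.430 W

8.430 W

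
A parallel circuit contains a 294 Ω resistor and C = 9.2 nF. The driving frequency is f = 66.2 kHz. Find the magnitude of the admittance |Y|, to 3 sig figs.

ω = 2πf = 415900 rad/s
X_C = 1/(ωC) = 261 Ω
Parallel: admittances add. Y = 1/R + jωC
Y = (0.00340 + j0.00383) S
|Y| = 0.00512 S → |Z| = 1/|Y| = 195 Ω, ∠Z = −∠Y = -48.4°

5.12 mS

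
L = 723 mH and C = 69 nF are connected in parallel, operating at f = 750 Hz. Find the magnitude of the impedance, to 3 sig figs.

31600 Ω

ω = 2πf = 4712 rad/s
X_L = ωL = 3410 Ω
X_C = 1/(ωC) = 3080 Ω
Parallel: admittances add. Y = 1/(jωL) + jωC
Y = (0 + j3.16e-05) S
|Y| = 3.16e-05 S → |Z| = 1/|Y| = 31600 Ω, ∠Z = −∠Y = -90.0°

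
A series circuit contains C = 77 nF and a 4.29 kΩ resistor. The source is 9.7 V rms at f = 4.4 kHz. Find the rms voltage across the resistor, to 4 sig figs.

ω = 2πf = 27650 rad/s
X_C = 1/(ωC) = 469.8 Ω
Z = 4290 − j469.8 Ω
|Z| = √(4290² + 469.8²) = 4316 Ω
I = V/|Z| = 2.248 mA
V_R = I·|Z_R| = 0.002248 × 4290 = 9.642 V

9.642 V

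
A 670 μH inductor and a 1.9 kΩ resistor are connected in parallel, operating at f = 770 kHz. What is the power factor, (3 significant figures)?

0.863

ω = 2πf = 4.838e+06 rad/s
X_L = ωL = 3240 Ω
Parallel: admittances add. Y = 1/R + 1/(jωL)
Y = (0.000526 − j0.000308) S
|Y| = 0.000610 S → |Z| = 1/|Y| = 1640 Ω, ∠Z = −∠Y = 30.4°
cos φ = cos(30.4°) = 0.863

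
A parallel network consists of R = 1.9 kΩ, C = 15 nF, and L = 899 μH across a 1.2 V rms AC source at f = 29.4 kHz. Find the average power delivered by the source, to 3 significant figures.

ω = 2πf = 184700 rad/s
X_L = ωL = 166 Ω
X_C = 1/(ωC) = 361 Ω
Parallel: admittances add. Y = 1/R + 1/(jωL) + jωC
Y = (0.000526 − j0.00325) S
|Y| = 0.00329 S → |Z| = 1/|Y| = 304 Ω, ∠Z = −∠Y = 80.8°
I = V/|Z| = 3.95 mA
P = VI cos φ = 1.2 × 0.00395 × cos(80.8°) = 758 μW

758 μW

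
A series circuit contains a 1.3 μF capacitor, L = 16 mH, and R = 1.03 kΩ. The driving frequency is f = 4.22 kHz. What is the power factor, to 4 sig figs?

0.9336

ω = 2πf = 26520 rad/s
X_L = ωL = 424.2 Ω
X_C = 1/(ωC) = 29.01 Ω
Net reactance X = X_L − X_C = 395.2 Ω
Z = 1030 + j395.2 Ω
|Z| = √(1030² + 395.2²) = 1103 Ω
∠Z = arctan(395.2/1030) = 20.99°
cos φ = cos(20.99°) = 0.9336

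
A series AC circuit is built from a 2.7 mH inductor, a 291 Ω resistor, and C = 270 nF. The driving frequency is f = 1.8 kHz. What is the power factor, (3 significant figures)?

ω = 2πf = 11310 rad/s
X_L = ωL = 30.5 Ω
X_C = 1/(ωC) = 327 Ω
Net reactance X = X_L − X_C = -297 Ω
Z = 291 − j297 Ω
|Z| = √(291² + 297²) = 416 Ω
∠Z = arctan(-297/291) = -45.6°
cos φ = cos(-45.6°) = 0.700

0.700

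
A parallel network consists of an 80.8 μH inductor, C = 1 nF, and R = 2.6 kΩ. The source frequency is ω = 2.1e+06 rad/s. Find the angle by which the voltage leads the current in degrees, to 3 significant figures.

84.2°

X_L = ωL = 170 Ω
X_C = 1/(ωC) = 476 Ω
Parallel: admittances add. Y = 1/R + 1/(jωL) + jωC
Y = (0.000385 − j0.00379) S
|Y| = 0.00381 S → |Z| = 1/|Y| = 262 Ω, ∠Z = −∠Y = 84.2°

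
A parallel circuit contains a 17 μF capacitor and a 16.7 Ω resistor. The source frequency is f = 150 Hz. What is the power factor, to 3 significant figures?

0.966

ω = 2πf = 942.5 rad/s
X_C = 1/(ωC) = 62.4 Ω
Parallel: admittances add. Y = 1/R + jωC
Y = (0.0599 + j0.0160) S
|Y| = 0.0620 S → |Z| = 1/|Y| = 16.1 Ω, ∠Z = −∠Y = -15.0°
cos φ = cos(-15.0°) = 0.966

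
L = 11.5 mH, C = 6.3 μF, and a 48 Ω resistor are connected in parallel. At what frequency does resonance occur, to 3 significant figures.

ω₀ = 1/√(LC) = 1/√(0.0115 × 6.3e-06) = 3715 rad/s
f₀ = ω₀/(2π) = 591 Hz

591 Hz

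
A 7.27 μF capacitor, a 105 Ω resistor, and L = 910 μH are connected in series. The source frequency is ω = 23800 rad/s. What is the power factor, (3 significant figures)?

X_L = ωL = 21.7 Ω
X_C = 1/(ωC) = 5.78 Ω
Net reactance X = X_L − X_C = 15.9 Ω
Z = 105 + j15.9 Ω
|Z| = √(105² + 15.9²) = 106 Ω
∠Z = arctan(15.9/105) = 8.60°
cos φ = cos(8.60°) = 0.989

0.989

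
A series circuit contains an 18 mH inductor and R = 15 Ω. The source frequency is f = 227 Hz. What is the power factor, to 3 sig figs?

ω = 2πf = 1426 rad/s
X_L = ωL = 25.7 Ω
Z = 15.0 + j25.7 Ω
|Z| = √(15.0² + 25.7²) = 29.7 Ω
∠Z = arctan(25.7/15.0) = 59.7°
cos φ = cos(59.7°) = 0.504

0.504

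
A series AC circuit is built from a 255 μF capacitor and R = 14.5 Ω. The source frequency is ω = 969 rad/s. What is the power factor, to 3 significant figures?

X_C = 1/(ωC) = 4.05 Ω
Z = 14.5 − j4.05 Ω
|Z| = √(14.5² + 4.05²) = 15.1 Ω
∠Z = arctan(-4.05/14.5) = -15.6°
cos φ = cos(-15.6°) = 0.963

0.963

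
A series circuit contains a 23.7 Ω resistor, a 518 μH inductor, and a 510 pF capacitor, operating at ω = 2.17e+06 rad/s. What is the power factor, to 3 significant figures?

0.107

X_L = ωL = 1120 Ω
X_C = 1/(ωC) = 904 Ω
Net reactance X = X_L − X_C = 220 Ω
Z = 23.7 + j220 Ω
|Z| = √(23.7² + 220²) = 222 Ω
∠Z = arctan(220/23.7) = 83.9°
cos φ = cos(83.9°) = 0.107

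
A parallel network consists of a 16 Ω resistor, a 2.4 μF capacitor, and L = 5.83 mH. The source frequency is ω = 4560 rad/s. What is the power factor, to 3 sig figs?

X_L = ωL = 26.6 Ω
X_C = 1/(ωC) = 91.4 Ω
Parallel: admittances add. Y = 1/R + 1/(jωL) + jωC
Y = (0.0625 − j0.0267) S
|Y| = 0.0680 S → |Z| = 1/|Y| = 14.7 Ω, ∠Z = −∠Y = 23.1°
cos φ = cos(23.1°) = 0.920

0.920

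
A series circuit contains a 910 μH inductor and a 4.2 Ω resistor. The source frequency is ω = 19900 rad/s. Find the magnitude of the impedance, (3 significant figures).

X_L = ωL = 18.1 Ω
Z = 4.20 + j18.1 Ω
|Z| = √(4.20² + 18.1²) = 18.6 Ω

18.6 Ω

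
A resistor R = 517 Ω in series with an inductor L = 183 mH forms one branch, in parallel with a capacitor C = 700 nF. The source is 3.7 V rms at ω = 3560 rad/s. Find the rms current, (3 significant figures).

6.37 mA

X_L = ωL = 651 Ω
X_C = 1/(ωC) = 401 Ω
Branch 1 (R+jX_L): Z₁ = 517 + j651 Ω, |Z₁| = 832 Ω
Branch 2 (−jX_C): Z₂ = −j401 Ω
Parallel: Z = Z₁Z₂/(Z₁+Z₂), |Z| = 581 Ω, ∠Z = -64.3°
I = V/|Z| = 3.7/581 = 6.37 mA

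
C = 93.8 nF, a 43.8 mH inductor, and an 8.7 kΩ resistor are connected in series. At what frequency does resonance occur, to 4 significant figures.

2.483 kHz

ω₀ = 1/√(LC) = 1/√(0.0438 × 9.38e-08) = 15600 rad/s
f₀ = ω₀/(2π) = 2.483 kHz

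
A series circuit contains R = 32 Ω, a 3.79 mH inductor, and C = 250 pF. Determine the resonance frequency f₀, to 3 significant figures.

164 kHz

ω₀ = 1/√(LC) = 1/√(0.00379 × 2.5e-10) = 1.027e+06 rad/s
f₀ = ω₀/(2π) = 164 kHz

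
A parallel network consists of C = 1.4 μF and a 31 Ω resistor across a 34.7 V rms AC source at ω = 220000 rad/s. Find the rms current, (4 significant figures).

10.75 A

X_C = 1/(ωC) = 3.247 Ω
Parallel: admittances add. Y = 1/R + jωC
Y = (0.03226 + j0.3080) S
|Y| = 0.3097 S → |Z| = 1/|Y| = 3.229 Ω, ∠Z = −∠Y = -84.02°
I = V/|Z| = 34.7/3.229 = 10.75 A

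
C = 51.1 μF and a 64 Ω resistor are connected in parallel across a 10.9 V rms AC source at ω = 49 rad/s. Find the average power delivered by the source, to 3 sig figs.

X_C = 1/(ωC) = 399 Ω
Parallel: admittances add. Y = 1/R + jωC
Y = (0.0156 + j0.00250) S
|Y| = 0.0158 S → |Z| = 1/|Y| = 63.2 Ω, ∠Z = −∠Y = -9.10°
I = V/|Z| = 172 mA
P = VI cos φ = 10.9 × 0.172 × cos(-9.10°) = 1.86 W

1.86 W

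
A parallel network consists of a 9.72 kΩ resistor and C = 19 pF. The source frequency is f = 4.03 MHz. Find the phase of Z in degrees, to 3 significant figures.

-77.9°

ω = 2πf = 2.532e+07 rad/s
X_C = 1/(ωC) = 2080 Ω
Parallel: admittances add. Y = 1/R + jωC
Y = (0.000103 + j0.000481) S
|Y| = 0.000492 S → |Z| = 1/|Y| = 2030 Ω, ∠Z = −∠Y = -77.9°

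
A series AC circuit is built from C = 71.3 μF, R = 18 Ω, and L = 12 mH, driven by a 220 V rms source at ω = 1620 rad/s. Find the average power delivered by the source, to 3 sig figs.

X_L = ωL = 19.4 Ω
X_C = 1/(ωC) = 8.66 Ω
Net reactance X = X_L − X_C = 10.8 Ω
Z = 18.0 + j10.8 Ω
|Z| = √(18.0² + 10.8²) = 21.0 Ω
∠Z = arctan(10.8/18.0) = 30.9°
I = V/|Z| = 10.5 A
P = VI cos φ = 220 × 10.5 × cos(30.9°) = 1.98 kW

1.98 kW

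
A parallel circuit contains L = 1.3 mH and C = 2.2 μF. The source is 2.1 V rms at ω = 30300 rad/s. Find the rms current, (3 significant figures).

86.7 mA

X_L = ωL = 39.4 Ω
X_C = 1/(ωC) = 15.0 Ω
Parallel: admittances add. Y = 1/(jωL) + jωC
Y = (0 + j0.0413) S
|Y| = 0.0413 S → |Z| = 1/|Y| = 24.2 Ω, ∠Z = −∠Y = -90.0°
I = V/|Z| = 2.1/24.2 = 86.7 mA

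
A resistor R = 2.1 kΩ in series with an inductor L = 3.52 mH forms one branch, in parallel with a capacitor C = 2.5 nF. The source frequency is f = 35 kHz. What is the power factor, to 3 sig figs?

ω = 2πf = 219900 rad/s
X_L = ωL = 774 Ω
X_C = 1/(ωC) = 1820 Ω
Branch 1 (R+jX_L): Z₁ = 2100 + j774 Ω, |Z₁| = 2240 Ω
Branch 2 (−jX_C): Z₂ = −j1820 Ω
Parallel: Z = Z₁Z₂/(Z₁+Z₂), |Z| = 1740 Ω, ∠Z = -43.3°
cos φ = cos(-43.3°) = 0.728

0.728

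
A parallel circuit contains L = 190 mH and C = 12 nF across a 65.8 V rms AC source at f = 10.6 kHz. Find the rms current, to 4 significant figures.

ω = 2πf = 66600 rad/s
X_L = ωL = 12650 Ω
X_C = 1/(ωC) = 1251 Ω
Parallel: admittances add. Y = 1/(jωL) + jωC
Y = (0 + j0.0007202) S
|Y| = 0.0007202 S → |Z| = 1/|Y| = 1389 Ω, ∠Z = −∠Y = -90.00°
I = V/|Z| = 65.8/1389 = 47.39 mA

47.39 mA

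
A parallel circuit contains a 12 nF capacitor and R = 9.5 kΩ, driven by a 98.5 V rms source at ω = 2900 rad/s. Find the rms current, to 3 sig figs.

10.9 mA

X_C = 1/(ωC) = 28700 Ω
Parallel: admittances add. Y = 1/R + jωC
Y = (0.000105 + j3.48e-05) S
|Y| = 0.000111 S → |Z| = 1/|Y| = 9020 Ω, ∠Z = −∠Y = -18.3°
I = V/|Z| = 98.5/9020 = 10.9 mA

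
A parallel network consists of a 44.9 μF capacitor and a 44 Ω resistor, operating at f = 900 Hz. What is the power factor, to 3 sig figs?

ω = 2πf = 5655 rad/s
X_C = 1/(ωC) = 3.94 Ω
Parallel: admittances add. Y = 1/R + jωC
Y = (0.0227 + j0.254) S
|Y| = 0.255 S → |Z| = 1/|Y| = 3.92 Ω, ∠Z = −∠Y = -84.9°
cos φ = cos(-84.9°) = 0.0892

0.0892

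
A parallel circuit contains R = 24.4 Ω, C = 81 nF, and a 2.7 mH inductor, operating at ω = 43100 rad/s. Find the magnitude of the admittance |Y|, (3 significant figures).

41.3 mS

X_L = ωL = 116 Ω
X_C = 1/(ωC) = 286 Ω
Parallel: admittances add. Y = 1/R + 1/(jωL) + jωC
Y = (0.0410 − j0.00510) S
|Y| = 0.0413 S → |Z| = 1/|Y| = 24.2 Ω, ∠Z = −∠Y = 7.10°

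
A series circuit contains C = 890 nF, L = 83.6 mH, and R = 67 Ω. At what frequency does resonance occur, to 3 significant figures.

583 Hz

ω₀ = 1/√(LC) = 1/√(0.0836 × 8.9e-07) = 3666 rad/s
f₀ = ω₀/(2π) = 583 Hz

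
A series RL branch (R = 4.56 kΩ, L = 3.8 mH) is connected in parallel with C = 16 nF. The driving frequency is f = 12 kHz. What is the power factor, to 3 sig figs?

0.180

ω = 2πf = 75400 rad/s
X_L = ωL = 287 Ω
X_C = 1/(ωC) = 829 Ω
Branch 1 (R+jX_L): Z₁ = 4560 + j287 Ω, |Z₁| = 4570 Ω
Branch 2 (−jX_C): Z₂ = −j829 Ω
Parallel: Z = Z₁Z₂/(Z₁+Z₂), |Z| = 825 Ω, ∠Z = -79.6°
cos φ = cos(-79.6°) = 0.180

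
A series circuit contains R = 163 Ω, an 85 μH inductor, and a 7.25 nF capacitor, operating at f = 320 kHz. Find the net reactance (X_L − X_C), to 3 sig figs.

ω = 2πf = 2.011e+06 rad/s
X_L = ωL = 171 Ω
X_C = 1/(ωC) = 68.6 Ω
X = 171 − 68.6 = 102 Ω

102 Ω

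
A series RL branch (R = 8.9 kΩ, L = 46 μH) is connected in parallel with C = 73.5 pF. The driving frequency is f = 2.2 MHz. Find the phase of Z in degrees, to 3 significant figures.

-83.7°

ω = 2πf = 1.382e+07 rad/s
X_L = ωL = 636 Ω
X_C = 1/(ωC) = 984 Ω
Branch 1 (R+jX_L): Z₁ = 8900 + j636 Ω, |Z₁| = 8920 Ω
Branch 2 (−jX_C): Z₂ = −j984 Ω
Parallel: Z = Z₁Z₂/(Z₁+Z₂), |Z| = 986 Ω, ∠Z = -83.7°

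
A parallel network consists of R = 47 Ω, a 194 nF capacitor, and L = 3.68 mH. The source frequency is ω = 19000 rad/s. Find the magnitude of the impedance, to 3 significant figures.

X_L = ωL = 69.9 Ω
X_C = 1/(ωC) = 271 Ω
Parallel: admittances add. Y = 1/R + 1/(jωL) + jωC
Y = (0.0213 − j0.0106) S
|Y| = 0.0238 S → |Z| = 1/|Y| = 42.1 Ω, ∠Z = −∠Y = 26.5°

42.1 Ω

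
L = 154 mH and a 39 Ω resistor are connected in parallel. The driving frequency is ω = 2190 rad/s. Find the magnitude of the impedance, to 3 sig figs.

X_L = ωL = 337 Ω
Parallel: admittances add. Y = 1/R + 1/(jωL)
Y = (0.0256 − j0.00297) S
|Y| = 0.0258 S → |Z| = 1/|Y| = 38.7 Ω, ∠Z = −∠Y = 6.60°

38.7 Ω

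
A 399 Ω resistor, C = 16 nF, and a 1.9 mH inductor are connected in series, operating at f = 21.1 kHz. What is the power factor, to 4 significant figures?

0.8761

ω = 2πf = 132600 rad/s
X_L = ωL = 251.9 Ω
X_C = 1/(ωC) = 471.4 Ω
Net reactance X = X_L − X_C = -219.5 Ω
Z = 399.0 − j219.5 Ω
|Z| = √(399.0² + 219.5²) = 455.4 Ω
∠Z = arctan(-219.5/399.0) = -28.82°
cos φ = cos(-28.82°) = 0.8761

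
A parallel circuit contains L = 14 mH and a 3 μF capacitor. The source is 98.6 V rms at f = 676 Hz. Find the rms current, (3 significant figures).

402 mA

ω = 2πf = 4247 rad/s
X_L = ωL = 59.5 Ω
X_C = 1/(ωC) = 78.5 Ω
Parallel: admittances add. Y = 1/(jωL) + jωC
Y = (0 − j0.00407) S
|Y| = 0.00407 S → |Z| = 1/|Y| = 245 Ω, ∠Z = −∠Y = 90.0°
I = V/|Z| = 98.6/245 = 402 mA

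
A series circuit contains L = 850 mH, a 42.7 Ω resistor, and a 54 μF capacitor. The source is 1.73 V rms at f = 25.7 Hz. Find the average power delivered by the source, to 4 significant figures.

54.78 mW

ω = 2πf = 161.5 rad/s
X_L = ωL = 137.3 Ω
X_C = 1/(ωC) = 114.7 Ω
Net reactance X = X_L − X_C = 22.57 Ω
Z = 42.70 + j22.57 Ω
|Z| = √(42.70² + 22.57²) = 48.30 Ω
∠Z = arctan(22.57/42.70) = 27.86°
I = V/|Z| = 35.82 mA
P = VI cos φ = 1.73 × 0.03582 × cos(27.86°) = 54.78 mW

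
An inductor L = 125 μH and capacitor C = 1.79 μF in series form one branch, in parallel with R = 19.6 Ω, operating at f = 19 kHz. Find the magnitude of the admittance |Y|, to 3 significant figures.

ω = 2πf = 119400 rad/s
X_L = ωL = 14.9 Ω
X_C = 1/(ωC) = 4.68 Ω
Branch 1: Z₁ = R = 19.6 Ω
Branch 2 (series LC): Z₂ = j(X_L − X_C) = j10.2 Ω
Parallel: Z = Z₁Z₂/(Z₁+Z₂), |Z| = 9.08 Ω, ∠Z = 62.4°
|Y| = 1/|Z| = 110 mS

110 mS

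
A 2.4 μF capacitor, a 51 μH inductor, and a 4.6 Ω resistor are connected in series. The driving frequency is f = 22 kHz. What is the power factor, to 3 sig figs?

ω = 2πf = 138200 rad/s
X_L = ωL = 7.05 Ω
X_C = 1/(ωC) = 3.01 Ω
Net reactance X = X_L − X_C = 4.04 Ω
Z = 4.60 + j4.04 Ω
|Z| = √(4.60² + 4.04²) = 6.12 Ω
∠Z = arctan(4.04/4.60) = 41.3°
cos φ = cos(41.3°) = 0.752

0.752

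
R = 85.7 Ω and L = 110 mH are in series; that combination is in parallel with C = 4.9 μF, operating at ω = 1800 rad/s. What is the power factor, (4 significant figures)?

0.3739

X_L = ωL = 198.0 Ω
X_C = 1/(ωC) = 113.4 Ω
Branch 1 (R+jX_L): Z₁ = 85.70 + j198.0 Ω, |Z₁| = 215.8 Ω
Branch 2 (−jX_C): Z₂ = −j113.4 Ω
Parallel: Z = Z₁Z₂/(Z₁+Z₂), |Z| = 203.1 Ω, ∠Z = -68.04°
cos φ = cos(-68.04°) = 0.3739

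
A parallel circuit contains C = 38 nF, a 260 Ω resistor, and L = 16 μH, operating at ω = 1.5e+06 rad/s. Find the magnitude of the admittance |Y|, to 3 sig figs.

X_L = ωL = 24.0 Ω
X_C = 1/(ωC) = 17.5 Ω
Parallel: admittances add. Y = 1/R + 1/(jωL) + jωC
Y = (0.00385 + j0.0153) S
|Y| = 0.0158 S → |Z| = 1/|Y| = 63.3 Ω, ∠Z = −∠Y = -75.9°

15.8 mS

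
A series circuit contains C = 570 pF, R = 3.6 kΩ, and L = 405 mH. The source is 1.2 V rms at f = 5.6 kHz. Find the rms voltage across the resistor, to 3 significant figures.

0.121 V

ω = 2πf = 35190 rad/s
X_L = ωL = 14300 Ω
X_C = 1/(ωC) = 49900 Ω
Net reactance X = X_L − X_C = -35600 Ω
Z = 3600 − j35600 Ω
|Z| = √(3600² + 35600²) = 35800 Ω
I = V/|Z| = 33.5 μA
V_R = I·|Z_R| = 3.35e-05 × 3600 = 0.121 V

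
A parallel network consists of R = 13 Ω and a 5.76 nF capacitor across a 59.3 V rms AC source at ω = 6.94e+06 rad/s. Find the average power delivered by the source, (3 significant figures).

270 W

X_C = 1/(ωC) = 25.0 Ω
Parallel: admittances add. Y = 1/R + jωC
Y = (0.0769 + j0.0400) S
|Y| = 0.0867 S → |Z| = 1/|Y| = 11.5 Ω, ∠Z = −∠Y = -27.5°
I = V/|Z| = 5.14 A
P = VI cos φ = 59.3 × 5.14 × cos(-27.5°) = 270 W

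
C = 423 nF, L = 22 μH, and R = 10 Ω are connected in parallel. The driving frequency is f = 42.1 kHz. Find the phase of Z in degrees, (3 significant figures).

30.9°

ω = 2πf = 264500 rad/s
X_L = ωL = 5.82 Ω
X_C = 1/(ωC) = 8.94 Ω
Parallel: admittances add. Y = 1/R + 1/(jωL) + jωC
Y = (0.100 − j0.0599) S
|Y| = 0.117 S → |Z| = 1/|Y| = 8.58 Ω, ∠Z = −∠Y = 30.9°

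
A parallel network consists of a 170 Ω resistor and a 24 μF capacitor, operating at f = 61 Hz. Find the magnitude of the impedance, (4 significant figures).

ω = 2πf = 383.3 rad/s
X_C = 1/(ωC) = 108.7 Ω
Parallel: admittances add. Y = 1/R + jωC
Y = (0.005882 + j0.009199) S
|Y| = 0.01092 S → |Z| = 1/|Y| = 91.59 Ω, ∠Z = −∠Y = -57.40°

91.59 Ω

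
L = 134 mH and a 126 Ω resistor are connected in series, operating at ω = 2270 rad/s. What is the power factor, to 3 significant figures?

0.383

X_L = ωL = 304 Ω
Z = 126 + j304 Ω
|Z| = √(126² + 304²) = 329 Ω
∠Z = arctan(304/126) = 67.5°
cos φ = cos(67.5°) = 0.383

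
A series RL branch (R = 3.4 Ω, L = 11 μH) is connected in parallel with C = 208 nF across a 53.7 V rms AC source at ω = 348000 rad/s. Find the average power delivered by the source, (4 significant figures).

X_L = ωL = 3.828 Ω
X_C = 1/(ωC) = 13.82 Ω
Branch 1 (R+jX_L): Z₁ = 3.400 + j3.828 Ω, |Z₁| = 5.120 Ω
Branch 2 (−jX_C): Z₂ = −j13.82 Ω
Parallel: Z = Z₁Z₂/(Z₁+Z₂), |Z| = 6.704 Ω, ∠Z = 29.59°
I = V/|Z| = 8.010 A
P = VI cos φ = 53.7 × 8.010 × cos(29.59°) = 374.0 W

374.0 W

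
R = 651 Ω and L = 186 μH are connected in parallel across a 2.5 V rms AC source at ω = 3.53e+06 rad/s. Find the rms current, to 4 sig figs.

5.408 mA

X_L = ωL = 656.6 Ω
Parallel: admittances add. Y = 1/R + 1/(jωL)
Y = (0.001536 − j0.001523) S
|Y| = 0.002163 S → |Z| = 1/|Y| = 462.3 Ω, ∠Z = −∠Y = 44.76°
I = V/|Z| = 2.5/462.3 = 5.408 mA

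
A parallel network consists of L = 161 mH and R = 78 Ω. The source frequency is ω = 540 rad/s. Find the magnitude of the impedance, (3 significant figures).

58.1 Ω

X_L = ωL = 86.9 Ω
Parallel: admittances add. Y = 1/R + 1/(jωL)
Y = (0.0128 − j0.0115) S
|Y| = 0.0172 S → |Z| = 1/|Y| = 58.1 Ω, ∠Z = −∠Y = 41.9°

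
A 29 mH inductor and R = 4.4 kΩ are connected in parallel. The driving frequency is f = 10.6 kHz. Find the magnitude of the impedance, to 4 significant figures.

1769 Ω

ω = 2πf = 66600 rad/s
X_L = ωL = 1931 Ω
Parallel: admittances add. Y = 1/R + 1/(jωL)
Y = (0.0002273 − j0.0005177) S
|Y| = 0.0005654 S → |Z| = 1/|Y| = 1769 Ω, ∠Z = −∠Y = 66.30°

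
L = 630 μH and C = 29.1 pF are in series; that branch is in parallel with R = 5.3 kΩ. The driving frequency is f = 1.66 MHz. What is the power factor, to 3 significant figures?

0.526

ω = 2πf = 1.043e+07 rad/s
X_L = ωL = 6570 Ω
X_C = 1/(ωC) = 3290 Ω
Branch 1: Z₁ = R = 5300 Ω
Branch 2 (series LC): Z₂ = j(X_L − X_C) = j3280 Ω
Parallel: Z = Z₁Z₂/(Z₁+Z₂), |Z| = 2790 Ω, ∠Z = 58.3°
cos φ = cos(58.3°) = 0.526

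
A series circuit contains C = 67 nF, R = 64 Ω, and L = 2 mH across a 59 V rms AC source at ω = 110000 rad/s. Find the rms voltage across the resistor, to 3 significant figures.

35.7 V

X_L = ωL = 220 Ω
X_C = 1/(ωC) = 136 Ω
Net reactance X = X_L − X_C = 84.3 Ω
Z = 64.0 + j84.3 Ω
|Z| = √(64.0² + 84.3²) = 106 Ω
I = V/|Z| = 557 mA
V_R = I·|Z_R| = 0.557 × 64.0 = 35.7 V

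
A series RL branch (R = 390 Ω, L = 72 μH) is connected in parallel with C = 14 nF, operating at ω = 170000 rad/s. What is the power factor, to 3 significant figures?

0.744

X_L = ωL = 12.2 Ω
X_C = 1/(ωC) = 420 Ω
Branch 1 (R+jX_L): Z₁ = 390 + j12.2 Ω, |Z₁| = 390 Ω
Branch 2 (−jX_C): Z₂ = −j420 Ω
Parallel: Z = Z₁Z₂/(Z₁+Z₂), |Z| = 290 Ω, ∠Z = -41.9°
cos φ = cos(-41.9°) = 0.744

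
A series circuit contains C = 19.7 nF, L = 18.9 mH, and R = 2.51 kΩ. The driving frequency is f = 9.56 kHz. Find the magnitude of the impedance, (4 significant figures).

ω = 2πf = 60070 rad/s
X_L = ωL = 1135 Ω
X_C = 1/(ωC) = 845.1 Ω
Net reactance X = X_L − X_C = 290.2 Ω
Z = 2510 + j290.2 Ω
|Z| = √(2510² + 290.2²) = 2527 Ω

2527 Ω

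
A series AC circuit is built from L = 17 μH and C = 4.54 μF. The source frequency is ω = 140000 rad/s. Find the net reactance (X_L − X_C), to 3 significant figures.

X_L = ωL = 2.38 Ω
X_C = 1/(ωC) = 1.57 Ω
X = 2.38 − 1.57 = 0.807 Ω

0.807 Ω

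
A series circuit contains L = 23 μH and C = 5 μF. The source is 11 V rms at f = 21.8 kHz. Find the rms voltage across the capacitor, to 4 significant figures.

9.502 V

ω = 2πf = 137000 rad/s
X_L = ωL = 3.150 Ω
X_C = 1/(ωC) = 1.460 Ω
Net reactance X = X_L − X_C = 1.690 Ω
Z = j1.690 Ω
|Z| = √(0² + 1.690²) = 1.690 Ω
I = V/|Z| = 6.508 A
V_C = I·|Z_C| = 6.508 × 1.460 = 9.502 V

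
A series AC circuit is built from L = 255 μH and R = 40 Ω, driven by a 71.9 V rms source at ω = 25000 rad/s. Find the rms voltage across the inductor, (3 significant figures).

11.3 V

X_L = ωL = 6.38 Ω
Z = 40.0 + j6.38 Ω
|Z| = √(40.0² + 6.38²) = 40.5 Ω
I = V/|Z| = 1.78 A
V_L = I·|Z_L| = 1.78 × 6.38 = 11.3 V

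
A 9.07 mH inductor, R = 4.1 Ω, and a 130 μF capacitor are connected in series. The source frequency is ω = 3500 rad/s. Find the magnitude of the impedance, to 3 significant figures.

X_L = ωL = 31.7 Ω
X_C = 1/(ωC) = 2.20 Ω
Net reactance X = X_L − X_C = 29.5 Ω
Z = 4.10 + j29.5 Ω
|Z| = √(4.10² + 29.5²) = 29.8 Ω

29.8 Ω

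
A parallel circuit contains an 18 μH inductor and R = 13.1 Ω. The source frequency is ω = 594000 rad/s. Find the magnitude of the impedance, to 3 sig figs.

8.28 Ω

X_L = ωL = 10.7 Ω
Parallel: admittances add. Y = 1/R + 1/(jωL)
Y = (0.0763 − j0.0935) S
|Y| = 0.121 S → |Z| = 1/|Y| = 8.28 Ω, ∠Z = −∠Y = 50.8°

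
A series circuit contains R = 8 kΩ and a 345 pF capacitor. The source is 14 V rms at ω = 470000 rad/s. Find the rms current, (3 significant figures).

1.39 mA

X_C = 1/(ωC) = 6170 Ω
Z = 8000 − j6170 Ω
|Z| = √(8000² + 6170²) = 10100 Ω
I = V/|Z| = 14/10100 = 1.39 mA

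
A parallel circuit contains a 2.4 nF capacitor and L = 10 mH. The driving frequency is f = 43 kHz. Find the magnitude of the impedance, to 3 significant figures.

ω = 2πf = 270200 rad/s
X_L = ωL = 2700 Ω
X_C = 1/(ωC) = 1540 Ω
Parallel: admittances add. Y = 1/(jωL) + jωC
Y = (0 + j0.000278) S
|Y| = 0.000278 S → |Z| = 1/|Y| = 3590 Ω, ∠Z = −∠Y = -90.0°

3590 Ω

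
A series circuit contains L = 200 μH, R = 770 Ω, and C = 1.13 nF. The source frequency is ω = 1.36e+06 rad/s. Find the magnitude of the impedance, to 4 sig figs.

858.1 Ω

X_L = ωL = 272.0 Ω
X_C = 1/(ωC) = 650.7 Ω
Net reactance X = X_L − X_C = -378.7 Ω
Z = 770.0 − j378.7 Ω
|Z| = √(770.0² + 378.7²) = 858.1 Ω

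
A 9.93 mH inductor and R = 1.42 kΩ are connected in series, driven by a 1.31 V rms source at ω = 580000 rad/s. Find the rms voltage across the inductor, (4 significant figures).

X_L = ωL = 5759 Ω
Z = 1420 + j5759 Ω
|Z| = √(1420² + 5759²) = 5932 Ω
I = V/|Z| = 220.8 μA
V_L = I·|Z_L| = 0.0002208 × 5759 = 1.272 V

1.272 V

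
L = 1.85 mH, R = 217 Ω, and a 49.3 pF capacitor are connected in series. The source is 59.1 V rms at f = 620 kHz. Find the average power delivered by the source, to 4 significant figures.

187.3 mW

ω = 2πf = 3.896e+06 rad/s
X_L = ωL = 7207 Ω
X_C = 1/(ωC) = 5207 Ω
Net reactance X = X_L − X_C = 2000 Ω
Z = 217.0 + j2000 Ω
|Z| = √(217.0² + 2000²) = 2012 Ω
∠Z = arctan(2000/217.0) = 83.81°
I = V/|Z| = 29.38 mA
P = VI cos φ = 59.1 × 0.02938 × cos(83.81°) = 187.3 mW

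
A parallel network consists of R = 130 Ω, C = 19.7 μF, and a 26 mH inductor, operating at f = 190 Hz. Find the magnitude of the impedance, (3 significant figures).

ω = 2πf = 1194 rad/s
X_L = ωL = 31.0 Ω
X_C = 1/(ωC) = 42.5 Ω
Parallel: admittances add. Y = 1/R + 1/(jωL) + jωC
Y = (0.00769 − j0.00870) S
|Y| = 0.0116 S → |Z| = 1/|Y| = 86.1 Ω, ∠Z = −∠Y = 48.5°

86.1 Ω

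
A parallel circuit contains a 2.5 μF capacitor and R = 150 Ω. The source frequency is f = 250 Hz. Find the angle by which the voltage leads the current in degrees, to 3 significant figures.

-30.5°

ω = 2πf = 1571 rad/s
X_C = 1/(ωC) = 255 Ω
Parallel: admittances add. Y = 1/R + jωC
Y = (0.00667 + j0.00393) S
|Y| = 0.00774 S → |Z| = 1/|Y| = 129 Ω, ∠Z = −∠Y = -30.5°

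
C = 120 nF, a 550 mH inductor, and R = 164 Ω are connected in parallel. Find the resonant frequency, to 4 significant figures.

ω₀ = 1/√(LC) = 1/√(0.55 × 1.2e-07) = 3892 rad/s
f₀ = ω₀/(2π) = 619.5 Hz

619.5 Hz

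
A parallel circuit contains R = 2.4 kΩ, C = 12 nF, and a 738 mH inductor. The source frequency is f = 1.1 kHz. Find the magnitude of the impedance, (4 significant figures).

2316 Ω

ω = 2πf = 6912 rad/s
X_L = ωL = 5101 Ω
X_C = 1/(ωC) = 12060 Ω
Parallel: admittances add. Y = 1/R + 1/(jωL) + jωC
Y = (0.0004167 − j0.0001131) S
|Y| = 0.0004317 S → |Z| = 1/|Y| = 2316 Ω, ∠Z = −∠Y = 15.19°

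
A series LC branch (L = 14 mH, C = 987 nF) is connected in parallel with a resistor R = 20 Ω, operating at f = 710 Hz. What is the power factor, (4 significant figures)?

ω = 2πf = 4461 rad/s
X_L = ωL = 62.45 Ω
X_C = 1/(ωC) = 227.1 Ω
Branch 1: Z₁ = R = 20.00 Ω
Branch 2 (series LC): Z₂ = j(X_L − X_C) = −j164.7 Ω
Parallel: Z = Z₁Z₂/(Z₁+Z₂), |Z| = 19.85 Ω, ∠Z = -6.925°
cos φ = cos(-6.925°) = 0.9927

0.9927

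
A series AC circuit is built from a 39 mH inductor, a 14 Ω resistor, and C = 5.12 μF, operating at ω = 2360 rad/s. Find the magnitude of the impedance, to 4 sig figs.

16.80 Ω

X_L = ωL = 92.04 Ω
X_C = 1/(ωC) = 82.76 Ω
Net reactance X = X_L − X_C = 9.280 Ω
Z = 14.00 + j9.280 Ω
|Z| = √(14.00² + 9.280²) = 16.80 Ω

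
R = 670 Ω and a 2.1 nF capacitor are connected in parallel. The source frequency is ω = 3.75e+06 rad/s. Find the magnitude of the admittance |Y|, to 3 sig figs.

8.02 mS

X_C = 1/(ωC) = 127 Ω
Parallel: admittances add. Y = 1/R + jωC
Y = (0.00149 + j0.00788) S
|Y| = 0.00802 S → |Z| = 1/|Y| = 125 Ω, ∠Z = −∠Y = -79.3°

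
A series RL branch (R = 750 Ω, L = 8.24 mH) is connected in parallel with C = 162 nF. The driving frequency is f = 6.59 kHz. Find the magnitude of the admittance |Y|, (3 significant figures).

6.30 mS

ω = 2πf = 41410 rad/s
X_L = ωL = 341 Ω
X_C = 1/(ωC) = 149 Ω
Branch 1 (R+jX_L): Z₁ = 750 + j341 Ω, |Z₁| = 824 Ω
Branch 2 (−jX_C): Z₂ = −j149 Ω
Parallel: Z = Z₁Z₂/(Z₁+Z₂), |Z| = 159 Ω, ∠Z = -79.9°
|Y| = 1/|Z| = 6.30 mS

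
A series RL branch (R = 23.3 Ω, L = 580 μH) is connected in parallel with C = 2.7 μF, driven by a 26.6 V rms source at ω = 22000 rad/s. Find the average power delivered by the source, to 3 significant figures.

X_L = ωL = 12.8 Ω
X_C = 1/(ωC) = 16.8 Ω
Branch 1 (R+jX_L): Z₁ = 23.3 + j12.8 Ω, |Z₁| = 26.6 Ω
Branch 2 (−jX_C): Z₂ = −j16.8 Ω
Parallel: Z = Z₁Z₂/(Z₁+Z₂), |Z| = 18.9 Ω, ∠Z = -51.4°
I = V/|Z| = 1.41 A
P = VI cos φ = 26.6 × 1.41 × cos(-51.4°) = 23.4 W

23.4 W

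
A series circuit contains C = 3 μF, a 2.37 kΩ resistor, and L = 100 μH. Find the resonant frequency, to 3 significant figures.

ω₀ = 1/√(LC) = 1/√(0.0001 × 3e-06) = 57740 rad/s
f₀ = ω₀/(2π) = 9.19 kHz

9.19 kHz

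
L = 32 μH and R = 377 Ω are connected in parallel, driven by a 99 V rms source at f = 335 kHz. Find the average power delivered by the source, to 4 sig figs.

26.00 W

ω = 2πf = 2.105e+06 rad/s
X_L = ωL = 67.36 Ω
Parallel: admittances add. Y = 1/R + 1/(jωL)
Y = (0.002653 − j0.01485) S
|Y| = 0.01508 S → |Z| = 1/|Y| = 66.31 Ω, ∠Z = −∠Y = 79.87°
I = V/|Z| = 1.493 A
P = VI cos φ = 99 × 1.493 × cos(79.87°) = 26.00 W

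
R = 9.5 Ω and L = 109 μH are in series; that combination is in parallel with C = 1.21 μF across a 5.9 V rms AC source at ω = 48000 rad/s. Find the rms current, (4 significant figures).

483.2 mA

X_L = ωL = 5.232 Ω
X_C = 1/(ωC) = 17.22 Ω
Branch 1 (R+jX_L): Z₁ = 9.500 + j5.232 Ω, |Z₁| = 10.85 Ω
Branch 2 (−jX_C): Z₂ = −j17.22 Ω
Parallel: Z = Z₁Z₂/(Z₁+Z₂), |Z| = 12.21 Ω, ∠Z = -9.558°
I = V/|Z| = 5.9/12.21 = 483.2 mA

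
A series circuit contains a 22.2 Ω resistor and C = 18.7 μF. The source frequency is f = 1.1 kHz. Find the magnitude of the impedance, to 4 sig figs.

23.51 Ω

ω = 2πf = 6912 rad/s
X_C = 1/(ωC) = 7.737 Ω
Z = 22.20 − j7.737 Ω
|Z| = √(22.20² + 7.737²) = 23.51 Ω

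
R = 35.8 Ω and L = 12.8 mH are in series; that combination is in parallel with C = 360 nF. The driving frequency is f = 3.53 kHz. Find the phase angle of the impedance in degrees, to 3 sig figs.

ω = 2πf = 22180 rad/s
X_L = ωL = 284 Ω
X_C = 1/(ωC) = 125 Ω
Branch 1 (R+jX_L): Z₁ = 35.8 + j284 Ω, |Z₁| = 286 Ω
Branch 2 (−jX_C): Z₂ = −j125 Ω
Parallel: Z = Z₁Z₂/(Z₁+Z₂), |Z| = 220 Ω, ∠Z = -84.5°

-84.5°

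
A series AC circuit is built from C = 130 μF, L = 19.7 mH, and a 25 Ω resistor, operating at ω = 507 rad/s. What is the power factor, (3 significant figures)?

X_L = ωL = 9.99 Ω
X_C = 1/(ωC) = 15.2 Ω
Net reactance X = X_L − X_C = -5.18 Ω
Z = 25.0 − j5.18 Ω
|Z| = √(25.0² + 5.18²) = 25.5 Ω
∠Z = arctan(-5.18/25.0) = -11.7°
cos φ = cos(-11.7°) = 0.979

0.979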